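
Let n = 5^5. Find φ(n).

φ(3125) = 3125 · (1 − 1/5)
       = 3125 · 4/5 = 2500.

2500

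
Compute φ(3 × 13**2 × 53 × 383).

6197568

φ(10291593) = 10291593 · (1 − 1/3) · (1 − 1/13) · (1 − 1/53) · (1 − 1/383)
       = 10291593 · 476736/791661 = 6197568.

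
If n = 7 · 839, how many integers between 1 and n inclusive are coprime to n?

5028

φ(7) = 7 − 1 = 6.
φ(839) = 839 − 1 = 838.
Multiply: 6 · 838 = 5028.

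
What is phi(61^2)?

3660

φ(3721) = 3721 · (1 − 1/61)
       = 3721 · 60/61 = 3660.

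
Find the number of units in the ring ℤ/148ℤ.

First factor: 148 = 2^2 × 37.
φ(148) = 148 · (1 − 1/2) · (1 − 1/37)
       = 148 · 36/74 = 72.

72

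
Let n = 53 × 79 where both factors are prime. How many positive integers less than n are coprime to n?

4056

For distinct primes, φ(pq) = (p−1)(q−1) = 52 × 78 = 4056.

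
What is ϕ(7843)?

Factor 7843: 7843 = 11 * 23 * 31.
φ(7843) = 7843 · (1 − 1/11) · (1 − 1/23) · (1 − 1/31)
       = 7843 · 6600/7843 = 6600.

6600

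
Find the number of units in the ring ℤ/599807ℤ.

First factor: 599807 = 13 · 29 · 37 · 43.
φ(13) = 13 − 1 = 12.
φ(29) = 29 − 1 = 28.
φ(37) = 37 − 1 = 36.
φ(43) = 43 − 1 = 42.
Multiply: 12 · 28 · 36 · 42 = 508032.

508032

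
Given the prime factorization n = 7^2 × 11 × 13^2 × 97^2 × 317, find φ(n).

φ(271692844423) = 271692844423 · (1 − 1/7) · (1 − 1/11) · (1 − 1/13) · (1 − 1/97) · (1 − 1/317)
       = 271692844423 · 21841920/30779749 = 192798627840.

192798627840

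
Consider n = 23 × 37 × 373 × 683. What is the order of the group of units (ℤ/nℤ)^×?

200933568

φ(23) = 23 − 1 = 22.
φ(37) = 37 − 1 = 36.
φ(373) = 373 − 1 = 372.
φ(683) = 683 − 1 = 682.
Multiply: 22 · 36 · 372 · 682 = 200933568.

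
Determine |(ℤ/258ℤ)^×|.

Prime factorization: 258 = 2 · 3 · 43.
φ(2) = 2 − 1 = 1.
φ(3) = 3 − 1 = 2.
φ(43) = 43 − 1 = 42.
Multiply: 1 · 2 · 42 = 84.

84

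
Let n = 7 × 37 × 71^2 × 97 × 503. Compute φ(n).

51735075840

φ(7) = 7 − 1 = 6.
φ(37) = 37 − 1 = 36.
φ(71^2) = 71^2 − 71^1 = 5041 − 71 = 4970.
φ(97) = 97 − 1 = 96.
φ(503) = 503 − 1 = 502.
Since φ is multiplicative, φ(63702456629) = 6 · 36 · 4970 · 96 · 502 = 51735075840.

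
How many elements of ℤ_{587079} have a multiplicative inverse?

Factor 587079: 587079 = 3^2 · 37 · 41 · 43.
φ(3^2) = 3^1·(3−1) = 3·2 = 6.
φ(37) = 37 − 1 = 36.
φ(41) = 41 − 1 = 40.
φ(43) = 43 − 1 = 42.
Multiply: 6 · 36 · 40 · 42 = 362880.

362880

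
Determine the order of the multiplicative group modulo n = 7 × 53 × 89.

27456

φ(7) = 7 − 1 = 6.
φ(53) = 53 − 1 = 52.
φ(89) = 89 − 1 = 88.
Multiply: 6 · 52 · 88 = 27456.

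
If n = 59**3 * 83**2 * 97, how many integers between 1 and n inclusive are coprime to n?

131915307648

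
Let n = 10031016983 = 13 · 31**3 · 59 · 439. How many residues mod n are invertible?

8788767840

φ(13) = 13 − 1 = 12.
φ(31^3) = 31^2·(31−1) = 961·30 = 28830.
φ(59) = 59 − 1 = 58.
φ(439) = 439 − 1 = 438.
Multiply: 12 · 28830 · 58 · 438 = 8788767840.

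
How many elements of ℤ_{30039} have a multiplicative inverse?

17280

30039 = 3 × 17 × 19 × 31.
φ(30039) = 30039 · (1 − 1/3) · (1 − 1/17) · (1 − 1/19) · (1 − 1/31)
       = 30039 · 17280/30039 = 17280.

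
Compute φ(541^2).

292140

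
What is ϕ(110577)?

110577 = 3 · 29 · 31 · 41.
φ(110577) = 110577 · (1 − 1/3) · (1 − 1/29) · (1 − 1/31) · (1 − 1/41)
       = 110577 · 67200/110577 = 67200.

67200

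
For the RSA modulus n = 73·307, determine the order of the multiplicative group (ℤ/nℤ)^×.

22032

φ(73) = 73 − 1 = 72.
φ(307) = 307 − 1 = 306.
φ(22411) = 72 × 306 = 22032.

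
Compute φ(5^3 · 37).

φ(5^3) = 5^2·(5−1) = 25·4 = 100.
φ(37) = 37 − 1 = 36.
Multiply: 100 · 36 = 3600.

3600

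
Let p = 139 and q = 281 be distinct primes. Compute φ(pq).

38640

φ(39059) = 39059 · (1 − 1/139) · (1 − 1/281)
       = 39059 · 38640/39059 = 38640.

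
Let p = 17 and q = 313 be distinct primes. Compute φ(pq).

φ(n) = (p − 1)(q − 1) = (17−1)(313−1) = 16·312 = 4992.

4992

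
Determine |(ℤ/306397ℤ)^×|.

Prime factorization: 306397 = 7**2 · 13**2 · 37.
φ(7^2) = 7^1·(7−1) = 7·6 = 42.
φ(13^2) = 13^1·(13−1) = 13·12 = 156.
φ(37) = 37 − 1 = 36.
φ(306397) = 42 × 156 × 36 = 235872.

235872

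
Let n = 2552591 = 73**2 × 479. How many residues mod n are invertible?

2512368

φ(73^2) = 73^2 − 73^1 = 5329 − 73 = 5256.
φ(479) = 479 − 1 = 478.
φ(2552591) = 5256 × 478 = 2512368.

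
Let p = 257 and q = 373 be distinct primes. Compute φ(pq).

95232

φ(257) = 257 − 1 = 256.
φ(373) = 373 − 1 = 372.
φ(95861) = 256 × 372 = 95232.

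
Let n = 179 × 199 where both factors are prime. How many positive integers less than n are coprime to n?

35244

φ(179) = 179 − 1 = 178.
φ(199) = 199 − 1 = 198.
Since φ is multiplicative, φ(35621) = 178 · 198 = 35244.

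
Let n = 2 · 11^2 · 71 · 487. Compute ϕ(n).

3742200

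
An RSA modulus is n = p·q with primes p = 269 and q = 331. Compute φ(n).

88440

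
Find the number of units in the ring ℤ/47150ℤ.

47150 = 2 · 5**2 · 23 · 41.
φ(2) = 2 − 1 = 1.
φ(5^2) = 5^1·(5−1) = 5·4 = 20.
φ(23) = 23 − 1 = 22.
φ(41) = 41 − 1 = 40.
Since φ is multiplicative, φ(47150) = 1 · 20 · 22 · 40 = 17600.

17600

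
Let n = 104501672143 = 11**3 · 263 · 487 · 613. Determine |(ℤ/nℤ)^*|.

φ(104501672143) = 104501672143 · (1 − 1/11) · (1 − 1/263) · (1 − 1/487) · (1 − 1/613)
       = 104501672143 · 779271840/863650183 = 94291892640.

94291892640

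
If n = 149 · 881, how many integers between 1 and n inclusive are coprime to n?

φ(131269) = 131269 · (1 − 1/149) · (1 − 1/881)
       = 131269 · 130240/131269 = 130240.

130240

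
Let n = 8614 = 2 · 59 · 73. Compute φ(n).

4176

φ(2) = 2 − 1 = 1.
φ(59) = 59 − 1 = 58.
φ(73) = 73 − 1 = 72.
φ(8614) = 1 × 58 × 72 = 4176.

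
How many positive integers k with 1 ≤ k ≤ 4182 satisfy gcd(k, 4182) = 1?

Factor 4182: 4182 = 2 * 3 * 17 * 41.
φ(2) = 2 − 1 = 1.
φ(3) = 3 − 1 = 2.
φ(17) = 17 − 1 = 16.
φ(41) = 41 − 1 = 40.
φ(4182) = 1 × 2 × 16 × 40 = 1280.

1280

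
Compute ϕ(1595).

1120

First factor: 1595 = 5 × 11 × 29.
φ(1595) = 1595 · (1 − 1/5) · (1 − 1/11) · (1 − 1/29)
       = 1595 · 1120/1595 = 1120.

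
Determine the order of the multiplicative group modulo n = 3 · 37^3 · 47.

φ(7142073) = 7142073 · (1 − 1/3) · (1 − 1/37) · (1 − 1/47)
       = 7142073 · 3312/5217 = 4534128.

4534128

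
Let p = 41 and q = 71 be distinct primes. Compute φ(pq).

φ(41) = 41 − 1 = 40.
φ(71) = 71 − 1 = 70.
φ(2911) = 40 × 70 = 2800.

2800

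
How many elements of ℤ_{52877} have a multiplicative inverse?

43560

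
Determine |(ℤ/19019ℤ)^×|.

12960

First factor: 19019 = 7 · 11 · 13 · 19.
φ(19019) = 19019 · (1 − 1/7) · (1 − 1/11) · (1 − 1/13) · (1 − 1/19)
       = 19019 · 12960/19019 = 12960.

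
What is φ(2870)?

960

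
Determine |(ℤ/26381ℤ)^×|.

26381 = 23 · 31 · 37.
φ(26381) = 26381 · (1 − 1/23) · (1 − 1/31) · (1 − 1/37)
       = 26381 · 23760/26381 = 23760.

23760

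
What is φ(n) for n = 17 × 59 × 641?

φ(17) = 17 − 1 = 16.
φ(59) = 59 − 1 = 58.
φ(641) = 641 − 1 = 640.
φ(642923) = 16 × 58 × 640 = 593920.

593920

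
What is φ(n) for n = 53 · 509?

26416

φ(26977) = 26977 · (1 − 1/53) · (1 − 1/509)
       = 26977 · 26416/26977 = 26416.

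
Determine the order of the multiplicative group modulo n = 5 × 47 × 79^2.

φ(1466635) = 1466635 · (1 − 1/5) · (1 − 1/47) · (1 − 1/79)
       = 1466635 · 14352/18565 = 1133808.

1133808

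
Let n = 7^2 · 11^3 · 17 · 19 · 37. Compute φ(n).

φ(7^2) = 7^2 − 7^1 = 49 − 7 = 42.
φ(11^3) = 11^3 − 11^2 = 1331 − 121 = 1210.
φ(17) = 17 − 1 = 16.
φ(19) = 19 − 1 = 18.
φ(37) = 37 − 1 = 36.
Since φ is multiplicative, φ(779432269) = 42 · 1210 · 16 · 18 · 36 = 526901760.

526901760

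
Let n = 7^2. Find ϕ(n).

φ(49) = 49 · (1 − 1/7)
       = 49 · 6/7 = 42.

42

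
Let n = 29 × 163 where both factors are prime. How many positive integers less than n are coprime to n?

4536

For distinct primes, φ(pq) = (p−1)(q−1) = 28 × 162 = 4536.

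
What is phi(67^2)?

φ(67^2) = 67^1·(67−1) = 67·66 = 4422.

4422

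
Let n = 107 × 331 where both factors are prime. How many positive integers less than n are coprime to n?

φ(n) = (p − 1)(q − 1) = (107−1)(331−1) = 106·330 = 34980.

34980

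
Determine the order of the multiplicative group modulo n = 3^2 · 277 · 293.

φ(3^2) = 3^2 − 3^1 = 9 − 3 = 6.
φ(277) = 277 − 1 = 276.
φ(293) = 293 − 1 = 292.
Multiply: 6 · 276 · 292 = 483552.

483552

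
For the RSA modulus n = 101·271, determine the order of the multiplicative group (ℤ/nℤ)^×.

φ(n) = (p − 1)(q − 1) = (101−1)(271−1) = 100·270 = 27000.

27000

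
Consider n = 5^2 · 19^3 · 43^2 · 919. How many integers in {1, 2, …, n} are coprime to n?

φ(5^2) = 5^1·(5−1) = 5·4 = 20.
φ(19^3) = 19^3 − 19^2 = 6859 − 361 = 6498.
φ(43^2) = 43^1·(43−1) = 43·42 = 1806.
φ(919) = 919 − 1 = 918.
Multiply: 20 · 6498 · 1806 · 918 = 215461723680.

215461723680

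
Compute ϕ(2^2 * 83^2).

φ(27556) = 27556 · (1 − 1/2) · (1 − 1/83)
       = 27556 · 82/166 = 13612.

13612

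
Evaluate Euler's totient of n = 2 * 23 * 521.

φ(2) = 2 − 1 = 1.
φ(23) = 23 − 1 = 22.
φ(521) = 521 − 1 = 520.
Multiply: 1 · 22 · 520 = 11440.

11440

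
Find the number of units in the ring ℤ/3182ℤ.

Factor 3182: 3182 = 2 * 37 * 43.
φ(2) = 2 − 1 = 1.
φ(37) = 37 − 1 = 36.
φ(43) = 43 − 1 = 42.
Since φ is multiplicative, φ(3182) = 1 · 36 · 42 = 1512.

1512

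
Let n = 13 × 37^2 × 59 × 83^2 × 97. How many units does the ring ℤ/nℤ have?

605726595072

φ(701660019359) = 701660019359 · (1 − 1/13) · (1 − 1/37) · (1 − 1/59) · (1 − 1/83) · (1 − 1/97)
       = 701660019359 · 197240832/228479329 = 605726595072.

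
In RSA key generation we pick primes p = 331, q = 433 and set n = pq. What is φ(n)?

142560

φ(n) = (p − 1)(q − 1) = (331−1)(433−1) = 330·432 = 142560.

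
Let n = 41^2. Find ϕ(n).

1640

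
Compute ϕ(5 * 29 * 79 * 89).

768768

φ(5) = 5 − 1 = 4.
φ(29) = 29 − 1 = 28.
φ(79) = 79 − 1 = 78.
φ(89) = 89 − 1 = 88.
Multiply: 4 · 28 · 78 · 88 = 768768.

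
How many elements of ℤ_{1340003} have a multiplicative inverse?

1034880

Prime factorization: 1340003 = 7^2 * 23 * 29 * 41.
φ(7^2) = 7^1·(7−1) = 7·6 = 42.
φ(23) = 23 − 1 = 22.
φ(29) = 29 − 1 = 28.
φ(41) = 41 − 1 = 40.
φ(1340003) = 42 × 22 × 28 × 40 = 1034880.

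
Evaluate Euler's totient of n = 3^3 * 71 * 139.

173880

φ(3^3) = 3^2·(3−1) = 9·2 = 18.
φ(71) = 71 − 1 = 70.
φ(139) = 139 − 1 = 138.
φ(266463) = 18 × 70 × 138 = 173880.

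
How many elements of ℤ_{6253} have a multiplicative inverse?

First factor: 6253 = 13**2 · 37.
φ(6253) = 6253 · (1 − 1/13) · (1 − 1/37)
       = 6253 · 432/481 = 5616.

5616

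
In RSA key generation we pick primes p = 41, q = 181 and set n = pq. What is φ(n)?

7200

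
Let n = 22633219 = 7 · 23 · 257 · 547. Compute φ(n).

φ(7) = 7 − 1 = 6.
φ(23) = 23 − 1 = 22.
φ(257) = 257 − 1 = 256.
φ(547) = 547 − 1 = 546.
Since φ is multiplicative, φ(22633219) = 6 · 22 · 256 · 546 = 18450432.

18450432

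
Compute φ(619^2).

382542

φ(383161) = 383161 · (1 − 1/619)
       = 383161 · 618/619 = 382542.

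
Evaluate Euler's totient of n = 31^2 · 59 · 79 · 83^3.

2376706653360

φ(31^2) = 31^2 − 31^1 = 961 − 31 = 930.
φ(59) = 59 − 1 = 58.
φ(79) = 79 − 1 = 78.
φ(83^3) = 83^2·(83−1) = 6889·82 = 564898.
φ(2561160337927) = 930 × 58 × 78 × 564898 = 2376706653360.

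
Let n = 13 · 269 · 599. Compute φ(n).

1923168

φ(13) = 13 − 1 = 12.
φ(269) = 269 − 1 = 268.
φ(599) = 599 − 1 = 598.
φ(2094703) = 12 × 268 × 598 = 1923168.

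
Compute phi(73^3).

383688

φ(73^3) = 73^3 − 73^2 = 389017 − 5329 = 383688.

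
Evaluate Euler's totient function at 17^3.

φ(4913) = 4913 · (1 − 1/17)
       = 4913 · 16/17 = 4624.

4624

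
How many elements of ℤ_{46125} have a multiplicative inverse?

24000

Factor 46125: 46125 = 3^2 · 5^3 · 41.
φ(46125) = 46125 · (1 − 1/3) · (1 − 1/5) · (1 − 1/41)
       = 46125 · 320/615 = 24000.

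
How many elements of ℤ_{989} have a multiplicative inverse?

First factor: 989 = 23 * 43.
φ(989) = 989 · (1 − 1/23) · (1 − 1/43)
       = 989 · 924/989 = 924.

924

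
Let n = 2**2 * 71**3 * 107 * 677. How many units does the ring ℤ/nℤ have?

50570505440

φ(103706859716) = 103706859716 · (1 − 1/2) · (1 − 1/71) · (1 − 1/107) · (1 − 1/677)
       = 103706859716 · 5015920/10286338 = 50570505440.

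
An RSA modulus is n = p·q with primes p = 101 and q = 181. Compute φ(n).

φ(pq) = (p−1)(q−1) = 100 · 180 = 18000.

18000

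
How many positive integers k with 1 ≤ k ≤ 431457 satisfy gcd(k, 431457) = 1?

Factor 431457: 431457 = 3 * 13^2 * 23 * 37.
φ(3) = 3 − 1 = 2.
φ(13^2) = 13^1·(13−1) = 13·12 = 156.
φ(23) = 23 − 1 = 22.
φ(37) = 37 − 1 = 36.
φ(431457) = 2 × 156 × 22 × 36 = 247104.

247104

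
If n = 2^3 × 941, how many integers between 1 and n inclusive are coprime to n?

φ(2^3) = 2^3 − 2^2 = 8 − 4 = 4.
φ(941) = 941 − 1 = 940.
Multiply: 4 · 940 = 3760.

3760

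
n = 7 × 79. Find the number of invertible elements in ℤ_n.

468

φ(7) = 7 − 1 = 6.
φ(79) = 79 − 1 = 78.
Since φ is multiplicative, φ(553) = 6 · 78 = 468.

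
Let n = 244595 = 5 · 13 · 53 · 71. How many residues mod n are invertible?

174720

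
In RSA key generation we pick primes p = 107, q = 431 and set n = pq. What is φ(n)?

45580

φ(n) = (p − 1)(q − 1) = (107−1)(431−1) = 106·430 = 45580.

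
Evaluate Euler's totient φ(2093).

Prime factorization: 2093 = 7 · 13 · 23.
φ(2093) = 2093 · (1 − 1/7) · (1 − 1/13) · (1 − 1/23)
       = 2093 · 1584/2093 = 1584.

1584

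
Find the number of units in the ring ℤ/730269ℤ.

435456

Prime factorization: 730269 = 3^3 × 17 × 37 × 43.
φ(730269) = 730269 · (1 − 1/3) · (1 − 1/17) · (1 − 1/37) · (1 − 1/43)
       = 730269 · 48384/81141 = 435456.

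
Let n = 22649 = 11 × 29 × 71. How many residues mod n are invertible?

φ(22649) = 22649 · (1 − 1/11) · (1 − 1/29) · (1 − 1/71)
       = 22649 · 19600/22649 = 19600.

19600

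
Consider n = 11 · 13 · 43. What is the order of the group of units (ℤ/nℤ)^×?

φ(11) = 11 − 1 = 10.
φ(13) = 13 − 1 = 12.
φ(43) = 43 − 1 = 42.
Multiply: 10 · 12 · 42 = 5040.

5040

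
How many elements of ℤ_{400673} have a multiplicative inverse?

290304

400673 = 7^2 * 13 * 17 * 37.
φ(400673) = 400673 · (1 − 1/7) · (1 − 1/13) · (1 − 1/17) · (1 − 1/37)
       = 400673 · 41472/57239 = 290304.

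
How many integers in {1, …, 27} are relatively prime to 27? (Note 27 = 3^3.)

18

φ(3^3) = 3^3 − 3^2 = 27 − 9 = 18.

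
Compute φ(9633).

5616

Prime factorization: 9633 = 3 × 13^2 × 19.
φ(3) = 3 − 1 = 2.
φ(13^2) = 13^1·(13−1) = 13·12 = 156.
φ(19) = 19 − 1 = 18.
Multiply: 2 · 156 · 18 = 5616.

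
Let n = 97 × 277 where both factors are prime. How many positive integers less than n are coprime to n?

φ(pq) = (p−1)(q−1) = 96 · 276 = 26496.

26496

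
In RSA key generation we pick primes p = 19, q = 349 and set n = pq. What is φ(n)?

6264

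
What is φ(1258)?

Prime factorization: 1258 = 2 · 17 · 37.
φ(1258) = 1258 · (1 − 1/2) · (1 − 1/17) · (1 − 1/37)
       = 1258 · 576/1258 = 576.

576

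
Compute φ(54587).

54587 = 13^2 × 17 × 19.
φ(13^2) = 13^1·(13−1) = 13·12 = 156.
φ(17) = 17 − 1 = 16.
φ(19) = 19 − 1 = 18.
φ(54587) = 156 × 16 × 18 = 44928.

44928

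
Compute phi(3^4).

54

φ(81) = 81 · (1 − 1/3)
       = 81 · 2/3 = 54.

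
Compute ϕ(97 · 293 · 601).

φ(97) = 97 − 1 = 96.
φ(293) = 293 − 1 = 292.
φ(601) = 601 − 1 = 600.
φ(17081021) = 96 × 292 × 600 = 16819200.

16819200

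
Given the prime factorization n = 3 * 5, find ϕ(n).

8

φ(3) = 3 − 1 = 2.
φ(5) = 5 − 1 = 4.
φ(15) = 2 × 4 = 8.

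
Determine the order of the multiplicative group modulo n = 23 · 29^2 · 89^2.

139910848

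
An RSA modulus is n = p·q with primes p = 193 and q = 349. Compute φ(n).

φ(pq) = (p−1)(q−1) = 192 · 348 = 66816.

66816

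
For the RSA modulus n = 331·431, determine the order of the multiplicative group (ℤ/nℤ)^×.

φ(pq) = (p−1)(q−1) = 330 · 430 = 141900.

141900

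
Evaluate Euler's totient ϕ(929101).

First factor: 929101 = 17 · 31 · 41 · 43.
φ(17) = 17 − 1 = 16.
φ(31) = 31 − 1 = 30.
φ(41) = 41 − 1 = 40.
φ(43) = 43 − 1 = 42.
Since φ is multiplicative, φ(929101) = 16 · 30 · 40 · 42 = 806400.

806400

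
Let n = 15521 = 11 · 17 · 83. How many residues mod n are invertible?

13120

φ(15521) = 15521 · (1 − 1/11) · (1 − 1/17) · (1 − 1/83)
       = 15521 · 13120/15521 = 13120.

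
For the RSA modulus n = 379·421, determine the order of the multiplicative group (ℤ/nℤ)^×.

158760

φ(379) = 379 − 1 = 378.
φ(421) = 421 − 1 = 420.
Multiply: 378 · 420 = 158760.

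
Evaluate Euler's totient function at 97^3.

903264

φ(97^3) = 97^3 − 97^2 = 912673 − 9409 = 903264.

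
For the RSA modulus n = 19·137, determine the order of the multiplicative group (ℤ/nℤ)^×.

2448

φ(2603) = 2603 · (1 − 1/19) · (1 − 1/137)
       = 2603 · 2448/2603 = 2448.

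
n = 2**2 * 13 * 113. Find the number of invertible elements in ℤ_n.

2688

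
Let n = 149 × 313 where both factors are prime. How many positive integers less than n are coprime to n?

φ(n) = (p − 1)(q − 1) = (149−1)(313−1) = 148·312 = 46176.

46176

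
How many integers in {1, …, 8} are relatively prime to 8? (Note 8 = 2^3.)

4

φ(2^3) = 2^3 − 2^2 = 8 − 4 = 4.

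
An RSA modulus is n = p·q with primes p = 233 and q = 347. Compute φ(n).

80272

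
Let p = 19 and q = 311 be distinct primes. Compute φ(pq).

φ(5909) = 5909 · (1 − 1/19) · (1 − 1/311)
       = 5909 · 5580/5909 = 5580.

5580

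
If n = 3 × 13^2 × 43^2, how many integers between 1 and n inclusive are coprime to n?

563472

φ(3) = 3 − 1 = 2.
φ(13^2) = 13^1·(13−1) = 13·12 = 156.
φ(43^2) = 43^1·(43−1) = 43·42 = 1806.
Multiply: 2 · 156 · 1806 = 563472.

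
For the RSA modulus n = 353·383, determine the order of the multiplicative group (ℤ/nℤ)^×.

134464

φ(353) = 353 − 1 = 352.
φ(383) = 383 − 1 = 382.
φ(135199) = 352 × 382 = 134464.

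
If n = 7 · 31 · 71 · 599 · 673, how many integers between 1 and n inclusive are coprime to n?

5063385600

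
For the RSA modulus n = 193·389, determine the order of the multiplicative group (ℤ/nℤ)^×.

For distinct primes, φ(pq) = (p−1)(q−1) = 192 × 388 = 74496.

74496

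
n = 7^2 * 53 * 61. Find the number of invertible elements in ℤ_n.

φ(7^2) = 7^1·(7−1) = 7·6 = 42.
φ(53) = 53 − 1 = 52.
φ(61) = 61 − 1 = 60.
φ(158417) = 42 × 52 × 60 = 131040.

131040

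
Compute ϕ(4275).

2160

First factor: 4275 = 3**2 * 5**2 * 19.
φ(4275) = 4275 · (1 − 1/3) · (1 − 1/5) · (1 − 1/19)
       = 4275 · 144/285 = 2160.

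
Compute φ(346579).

290304

Prime factorization: 346579 = 17 · 19 · 29 · 37.
φ(346579) = 346579 · (1 − 1/17) · (1 − 1/19) · (1 − 1/29) · (1 − 1/37)
       = 346579 · 290304/346579 = 290304.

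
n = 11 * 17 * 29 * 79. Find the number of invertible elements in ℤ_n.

φ(428417) = 428417 · (1 − 1/11) · (1 − 1/17) · (1 − 1/29) · (1 − 1/79)
       = 428417 · 349440/428417 = 349440.

349440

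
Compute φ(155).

120

155 = 5 * 31.
φ(155) = 155 · (1 − 1/5) · (1 − 1/31)
       = 155 · 120/155 = 120.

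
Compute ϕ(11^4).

13310

φ(11^4) = 11^4 − 11^3 = 14641 − 1331 = 13310.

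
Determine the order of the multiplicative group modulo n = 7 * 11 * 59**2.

φ(7) = 7 − 1 = 6.
φ(11) = 11 − 1 = 10.
φ(59^2) = 59^1·(59−1) = 59·58 = 3422.
Multiply: 6 · 10 · 3422 = 205320.

205320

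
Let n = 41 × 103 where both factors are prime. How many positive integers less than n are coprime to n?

4080

φ(pq) = (p−1)(q−1) = 40 · 102 = 4080.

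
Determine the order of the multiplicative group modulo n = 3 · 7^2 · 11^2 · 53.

480480

φ(3) = 3 − 1 = 2.
φ(7^2) = 7^1·(7−1) = 7·6 = 42.
φ(11^2) = 11^2 − 11^1 = 121 − 11 = 110.
φ(53) = 53 − 1 = 52.
Since φ is multiplicative, φ(942711) = 2 · 42 · 110 · 52 = 480480.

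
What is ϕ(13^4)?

φ(13^4) = 13^3·(13−1) = 2197·12 = 26364.

26364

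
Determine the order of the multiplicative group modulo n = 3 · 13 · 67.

1584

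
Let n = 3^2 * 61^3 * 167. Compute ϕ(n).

φ(3^2) = 3^2 − 3^1 = 9 − 3 = 6.
φ(61^3) = 61^2·(61−1) = 3721·60 = 223260.
φ(167) = 167 − 1 = 166.
φ(341152443) = 6 × 223260 × 166 = 222366960.

222366960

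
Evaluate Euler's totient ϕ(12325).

8960

First factor: 12325 = 5**2 · 17 · 29.
φ(5^2) = 5^2 − 5^1 = 25 − 5 = 20.
φ(17) = 17 − 1 = 16.
φ(29) = 29 − 1 = 28.
φ(12325) = 20 × 16 × 28 = 8960.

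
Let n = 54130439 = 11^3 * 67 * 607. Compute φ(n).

φ(54130439) = 54130439 · (1 − 1/11) · (1 − 1/67) · (1 − 1/607)
       = 54130439 · 399960/447359 = 48395160.

48395160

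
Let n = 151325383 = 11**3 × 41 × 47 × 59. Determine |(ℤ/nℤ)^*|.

129131200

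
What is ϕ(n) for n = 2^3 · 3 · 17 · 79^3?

62310144

φ(201159912) = 201159912 · (1 − 1/2) · (1 − 1/3) · (1 − 1/17) · (1 − 1/79)
       = 201159912 · 2496/8058 = 62310144.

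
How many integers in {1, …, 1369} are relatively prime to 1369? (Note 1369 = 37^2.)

φ(1369) = 1369 · (1 − 1/37)
       = 1369 · 36/37 = 1332.

1332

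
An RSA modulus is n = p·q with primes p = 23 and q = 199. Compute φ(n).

4356

φ(n) = (p − 1)(q − 1) = (23−1)(199−1) = 22·198 = 4356.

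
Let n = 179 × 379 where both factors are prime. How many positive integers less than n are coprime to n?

φ(n) = (p − 1)(q − 1) = (179−1)(379−1) = 178·378 = 67284.

67284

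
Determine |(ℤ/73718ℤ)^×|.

Prime factorization: 73718 = 2 · 29 · 31 · 41.
φ(73718) = 73718 · (1 − 1/2) · (1 − 1/29) · (1 − 1/31) · (1 − 1/41)
       = 73718 · 33600/73718 = 33600.

33600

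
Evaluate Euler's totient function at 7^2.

φ(7^2) = 7^1·(7−1) = 7·6 = 42.

42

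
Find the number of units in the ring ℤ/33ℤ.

20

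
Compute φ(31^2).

930

φ(31^2) = 31^1·(31−1) = 31·30 = 930.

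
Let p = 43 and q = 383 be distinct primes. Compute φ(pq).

16044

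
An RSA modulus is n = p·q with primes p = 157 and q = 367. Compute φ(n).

φ(157) = 157 − 1 = 156.
φ(367) = 367 − 1 = 366.
Since φ is multiplicative, φ(57619) = 156 · 366 = 57096.

57096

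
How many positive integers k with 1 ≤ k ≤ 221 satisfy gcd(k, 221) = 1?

192

Factor 221: 221 = 13 × 17.
φ(13) = 13 − 1 = 12.
φ(17) = 17 − 1 = 16.
Multiply: 12 · 16 = 192.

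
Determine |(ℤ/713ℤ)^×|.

First factor: 713 = 23 * 31.
φ(713) = 713 · (1 − 1/23) · (1 − 1/31)
       = 713 · 660/713 = 660.

660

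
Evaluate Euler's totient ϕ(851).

Factor 851: 851 = 23 · 37.
φ(851) = 851 · (1 − 1/23) · (1 − 1/37)
       = 851 · 792/851 = 792.

792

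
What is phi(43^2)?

φ(1849) = 1849 · (1 − 1/43)
       = 1849 · 42/43 = 1806.

1806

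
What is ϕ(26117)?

20160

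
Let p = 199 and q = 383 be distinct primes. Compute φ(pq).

For distinct primes, φ(pq) = (p−1)(q−1) = 198 × 382 = 75636.

75636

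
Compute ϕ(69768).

20736

First factor: 69768 = 2^3 * 3^3 * 17 * 19.
φ(2^3) = 2^3 − 2^2 = 8 − 4 = 4.
φ(3^3) = 3^2·(3−1) = 9·2 = 18.
φ(17) = 17 − 1 = 16.
φ(19) = 19 − 1 = 18.
Since φ is multiplicative, φ(69768) = 4 · 18 · 16 · 18 = 20736.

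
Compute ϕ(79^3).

φ(79^3) = 79^2·(79−1) = 6241·78 = 486798.

486798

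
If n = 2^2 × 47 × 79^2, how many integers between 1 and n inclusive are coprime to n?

φ(2^2) = 2^1·(2−1) = 2·1 = 2.
φ(47) = 47 − 1 = 46.
φ(79^2) = 79^2 − 79^1 = 6241 − 79 = 6162.
φ(1173308) = 2 × 46 × 6162 = 566904.

566904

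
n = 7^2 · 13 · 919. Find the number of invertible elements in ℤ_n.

φ(585403) = 585403 · (1 − 1/7) · (1 − 1/13) · (1 − 1/919)
       = 585403 · 66096/83629 = 462672.

462672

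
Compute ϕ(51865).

35200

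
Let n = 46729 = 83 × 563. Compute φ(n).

φ(46729) = 46729 · (1 − 1/83) · (1 − 1/563)
       = 46729 · 46084/46729 = 46084.

46084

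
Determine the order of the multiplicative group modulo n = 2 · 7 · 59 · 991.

344520

φ(818566) = 818566 · (1 − 1/2) · (1 − 1/7) · (1 − 1/59) · (1 − 1/991)
       = 818566 · 344520/818566 = 344520.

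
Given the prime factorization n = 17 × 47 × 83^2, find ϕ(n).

5009216

φ(17) = 17 − 1 = 16.
φ(47) = 47 − 1 = 46.
φ(83^2) = 83^2 − 83^1 = 6889 − 83 = 6806.
Since φ is multiplicative, φ(5504311) = 16 · 46 · 6806 = 5009216.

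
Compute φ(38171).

Factor 38171: 38171 = 7^2 × 19 × 41.
φ(7^2) = 7^2 − 7^1 = 49 − 7 = 42.
φ(19) = 19 − 1 = 18.
φ(41) = 41 − 1 = 40.
Multiply: 42 · 18 · 40 = 30240.

30240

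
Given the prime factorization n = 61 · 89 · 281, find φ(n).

1478400

φ(1525549) = 1525549 · (1 − 1/61) · (1 − 1/89) · (1 − 1/281)
       = 1525549 · 1478400/1525549 = 1478400.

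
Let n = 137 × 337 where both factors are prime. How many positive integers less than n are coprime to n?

45696

φ(n) = (p − 1)(q − 1) = (137−1)(337−1) = 136·336 = 45696.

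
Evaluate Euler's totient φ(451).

400

First factor: 451 = 11 · 41.
φ(11) = 11 − 1 = 10.
φ(41) = 41 − 1 = 40.
Multiply: 10 · 40 = 400.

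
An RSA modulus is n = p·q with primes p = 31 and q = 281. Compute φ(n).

8400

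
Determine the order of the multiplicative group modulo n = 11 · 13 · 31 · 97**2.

33523200

φ(41710097) = 41710097 · (1 − 1/11) · (1 − 1/13) · (1 − 1/31) · (1 − 1/97)
       = 41710097 · 345600/430001 = 33523200.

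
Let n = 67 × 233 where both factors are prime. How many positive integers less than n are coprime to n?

15312

φ(67) = 67 − 1 = 66.
φ(233) = 233 − 1 = 232.
φ(15611) = 66 × 232 = 15312.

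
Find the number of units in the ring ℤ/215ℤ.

First factor: 215 = 5 · 43.
φ(5) = 5 − 1 = 4.
φ(43) = 43 − 1 = 42.
Since φ is multiplicative, φ(215) = 4 · 42 = 168.

168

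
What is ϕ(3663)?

2160

Prime factorization: 3663 = 3^2 × 11 × 37.
φ(3663) = 3663 · (1 − 1/3) · (1 − 1/11) · (1 − 1/37)
       = 3663 · 720/1221 = 2160.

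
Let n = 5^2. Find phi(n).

φ(25) = 25 · (1 − 1/5)
       = 25 · 4/5 = 20.

20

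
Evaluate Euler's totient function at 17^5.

1336336

φ(1419857) = 1419857 · (1 − 1/17)
       = 1419857 · 16/17 = 1336336.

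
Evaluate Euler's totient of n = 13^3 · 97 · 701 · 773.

105209395200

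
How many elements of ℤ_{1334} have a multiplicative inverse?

1334 = 2 * 23 * 29.
φ(1334) = 1334 · (1 − 1/2) · (1 − 1/23) · (1 − 1/29)
       = 1334 · 616/1334 = 616.

616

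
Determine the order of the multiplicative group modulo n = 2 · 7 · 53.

312

φ(2) = 2 − 1 = 1.
φ(7) = 7 − 1 = 6.
φ(53) = 53 − 1 = 52.
Multiply: 1 · 6 · 52 = 312.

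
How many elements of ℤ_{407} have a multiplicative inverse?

Prime factorization: 407 = 11 · 37.
φ(11) = 11 − 1 = 10.
φ(37) = 37 − 1 = 36.
Since φ is multiplicative, φ(407) = 10 · 36 = 360.

360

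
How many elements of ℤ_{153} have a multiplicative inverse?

Prime factorization: 153 = 3**2 * 17.
φ(3^2) = 3^2 − 3^1 = 9 − 3 = 6.
φ(17) = 17 − 1 = 16.
Multiply: 6 · 16 = 96.

96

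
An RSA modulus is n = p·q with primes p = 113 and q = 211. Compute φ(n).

23520

φ(n) = (p − 1)(q − 1) = (113−1)(211−1) = 112·210 = 23520.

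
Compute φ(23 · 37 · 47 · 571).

φ(23) = 23 − 1 = 22.
φ(37) = 37 − 1 = 36.
φ(47) = 47 − 1 = 46.
φ(571) = 571 − 1 = 570.
Since φ is multiplicative, φ(22838287) = 22 · 36 · 46 · 570 = 20766240.

20766240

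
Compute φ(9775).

7040

Prime factorization: 9775 = 5**2 × 17 × 23.
φ(5^2) = 5^2 − 5^1 = 25 − 5 = 20.
φ(17) = 17 − 1 = 16.
φ(23) = 23 − 1 = 22.
Multiply: 20 · 16 · 22 = 7040.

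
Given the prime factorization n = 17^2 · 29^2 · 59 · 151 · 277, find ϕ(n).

φ(599794620857) = 599794620857 · (1 − 1/17) · (1 − 1/29) · (1 − 1/59) · (1 − 1/151) · (1 − 1/277)
       = 599794620857 · 1075737600/1216621949 = 530338636800.

530338636800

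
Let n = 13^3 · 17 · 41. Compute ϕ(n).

φ(1531309) = 1531309 · (1 − 1/13) · (1 − 1/17) · (1 − 1/41)
       = 1531309 · 7680/9061 = 1297920.

1297920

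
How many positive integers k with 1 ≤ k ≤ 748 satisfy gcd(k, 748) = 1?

First factor: 748 = 2**2 · 11 · 17.
φ(2^2) = 2^2 − 2^1 = 4 − 2 = 2.
φ(11) = 11 − 1 = 10.
φ(17) = 17 − 1 = 16.
φ(748) = 2 × 10 × 16 = 320.

320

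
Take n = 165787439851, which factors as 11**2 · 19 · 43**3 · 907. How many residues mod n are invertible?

139309133040

φ(165787439851) = 165787439851 · (1 − 1/11) · (1 − 1/19) · (1 − 1/43) · (1 − 1/907)
       = 165787439851 · 6849360/8151209 = 139309133040.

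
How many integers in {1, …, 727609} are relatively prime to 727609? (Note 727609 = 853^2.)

726756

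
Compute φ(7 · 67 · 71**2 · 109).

212556960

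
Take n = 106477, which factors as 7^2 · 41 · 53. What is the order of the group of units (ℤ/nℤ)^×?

87360

φ(106477) = 106477 · (1 − 1/7) · (1 − 1/41) · (1 − 1/53)
       = 106477 · 12480/15211 = 87360.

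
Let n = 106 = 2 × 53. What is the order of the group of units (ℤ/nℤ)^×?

φ(106) = 106 · (1 − 1/2) · (1 − 1/53)
       = 106 · 52/106 = 52.

52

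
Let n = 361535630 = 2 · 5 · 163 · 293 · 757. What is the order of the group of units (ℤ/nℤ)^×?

φ(361535630) = 361535630 · (1 − 1/2) · (1 − 1/5) · (1 − 1/163) · (1 − 1/293) · (1 − 1/757)
       = 361535630 · 143047296/361535630 = 143047296.

143047296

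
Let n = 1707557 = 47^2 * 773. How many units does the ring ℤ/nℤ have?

1669064

φ(1707557) = 1707557 · (1 − 1/47) · (1 − 1/773)
       = 1707557 · 35512/36331 = 1669064.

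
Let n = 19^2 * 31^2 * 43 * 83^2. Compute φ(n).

φ(102767367067) = 102767367067 · (1 − 1/19) · (1 − 1/31) · (1 − 1/43) · (1 − 1/83)
       = 102767367067 · 1859760/2102141 = 90918087120.

90918087120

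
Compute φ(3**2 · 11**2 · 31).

19800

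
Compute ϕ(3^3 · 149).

2664

φ(4023) = 4023 · (1 − 1/3) · (1 − 1/149)
       = 4023 · 296/447 = 2664.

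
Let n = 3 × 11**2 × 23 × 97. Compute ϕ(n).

464640

φ(809853) = 809853 · (1 − 1/3) · (1 − 1/11) · (1 − 1/23) · (1 − 1/97)
       = 809853 · 42240/73623 = 464640.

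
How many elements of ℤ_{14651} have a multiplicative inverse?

11088

First factor: 14651 = 7^2 · 13 · 23.
φ(14651) = 14651 · (1 − 1/7) · (1 − 1/13) · (1 − 1/23)
       = 14651 · 1584/2093 = 11088.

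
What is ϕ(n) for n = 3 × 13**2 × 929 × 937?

φ(441329811) = 441329811 · (1 − 1/3) · (1 − 1/13) · (1 − 1/929) · (1 − 1/937)
       = 441329811 · 20846592/33948447 = 271005696.

271005696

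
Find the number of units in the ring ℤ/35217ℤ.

Factor 35217: 35217 = 3^2 · 7 · 13 · 43.
φ(35217) = 35217 · (1 − 1/3) · (1 − 1/7) · (1 − 1/13) · (1 − 1/43)
       = 35217 · 6048/11739 = 18144.

18144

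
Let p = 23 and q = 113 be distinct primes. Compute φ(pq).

2464

For distinct primes, φ(pq) = (p−1)(q−1) = 22 × 112 = 2464.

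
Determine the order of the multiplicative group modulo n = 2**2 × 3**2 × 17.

192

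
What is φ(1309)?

960

1309 = 7 · 11 · 17.
φ(7) = 7 − 1 = 6.
φ(11) = 11 − 1 = 10.
φ(17) = 17 − 1 = 16.
Since φ is multiplicative, φ(1309) = 6 · 10 · 16 = 960.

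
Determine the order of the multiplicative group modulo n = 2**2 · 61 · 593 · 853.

φ(123422276) = 123422276 · (1 − 1/2) · (1 − 1/61) · (1 − 1/593) · (1 − 1/853)
       = 123422276 · 30263040/61711138 = 60526080.

60526080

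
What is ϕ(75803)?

Prime factorization: 75803 = 7**3 × 13 × 17.
φ(7^3) = 7^3 − 7^2 = 343 − 49 = 294.
φ(13) = 13 − 1 = 12.
φ(17) = 17 − 1 = 16.
Multiply: 294 · 12 · 16 = 56448.

56448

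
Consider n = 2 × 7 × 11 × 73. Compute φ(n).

4320

φ(11242) = 11242 · (1 − 1/2) · (1 − 1/7) · (1 − 1/11) · (1 − 1/73)
       = 11242 · 4320/11242 = 4320.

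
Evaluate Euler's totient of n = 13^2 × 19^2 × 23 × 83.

96247008

φ(116466181) = 116466181 · (1 − 1/13) · (1 − 1/19) · (1 − 1/23) · (1 − 1/83)
       = 116466181 · 389664/471523 = 96247008.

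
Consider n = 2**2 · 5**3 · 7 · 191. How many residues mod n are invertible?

φ(2^2) = 2^1·(2−1) = 2·1 = 2.
φ(5^3) = 5^3 − 5^2 = 125 − 25 = 100.
φ(7) = 7 − 1 = 6.
φ(191) = 191 − 1 = 190.
φ(668500) = 2 × 100 × 6 × 190 = 228000.

228000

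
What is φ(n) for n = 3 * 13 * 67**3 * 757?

φ(3) = 3 − 1 = 2.
φ(13) = 13 − 1 = 12.
φ(67^3) = 67^3 − 67^2 = 300763 − 4489 = 296274.
φ(757) = 757 − 1 = 756.
Since φ is multiplicative, φ(8879426049) = 2 · 12 · 296274 · 756 = 5375595456.

5375595456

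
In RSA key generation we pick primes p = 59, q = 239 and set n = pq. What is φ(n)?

13804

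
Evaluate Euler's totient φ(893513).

Prime factorization: 893513 = 19 · 31 · 37 · 41.
φ(19) = 19 − 1 = 18.
φ(31) = 31 − 1 = 30.
φ(37) = 37 − 1 = 36.
φ(41) = 41 − 1 = 40.
φ(893513) = 18 × 30 × 36 × 40 = 777600.

777600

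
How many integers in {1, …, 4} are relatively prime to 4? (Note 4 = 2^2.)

2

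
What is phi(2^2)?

φ(2^2) = 2^1·(2−1) = 2·1 = 2.

2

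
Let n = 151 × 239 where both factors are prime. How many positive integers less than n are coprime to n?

φ(pq) = (p−1)(q−1) = 150 · 238 = 35700.

35700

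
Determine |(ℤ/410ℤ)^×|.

Prime factorization: 410 = 2 * 5 * 41.
φ(2) = 2 − 1 = 1.
φ(5) = 5 − 1 = 4.
φ(41) = 41 − 1 = 40.
Multiply: 1 · 4 · 40 = 160.

160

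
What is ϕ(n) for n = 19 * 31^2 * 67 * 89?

97225920

φ(19) = 19 − 1 = 18.
φ(31^2) = 31^2 − 31^1 = 961 − 31 = 930.
φ(67) = 67 − 1 = 66.
φ(89) = 89 − 1 = 88.
φ(108878417) = 18 × 930 × 66 × 88 = 97225920.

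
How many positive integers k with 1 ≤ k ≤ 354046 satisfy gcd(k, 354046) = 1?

130680

Factor 354046: 354046 = 2 · 7 · 11^3 · 19.
φ(354046) = 354046 · (1 − 1/2) · (1 − 1/7) · (1 − 1/11) · (1 − 1/19)
       = 354046 · 1080/2926 = 130680.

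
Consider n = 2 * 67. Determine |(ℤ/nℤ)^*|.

66

φ(134) = 134 · (1 − 1/2) · (1 − 1/67)
       = 134 · 66/134 = 66.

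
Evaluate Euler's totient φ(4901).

4368

Factor 4901: 4901 = 13^2 * 29.
φ(13^2) = 13^2 − 13^1 = 169 − 13 = 156.
φ(29) = 29 − 1 = 28.
φ(4901) = 156 × 28 = 4368.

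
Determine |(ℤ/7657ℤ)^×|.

6480

7657 = 13 * 19 * 31.
φ(7657) = 7657 · (1 − 1/13) · (1 − 1/19) · (1 − 1/31)
       = 7657 · 6480/7657 = 6480.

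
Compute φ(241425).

120960

241425 = 3**2 * 5**2 * 29 * 37.
φ(3^2) = 3^2 − 3^1 = 9 − 3 = 6.
φ(5^2) = 5^2 − 5^1 = 25 − 5 = 20.
φ(29) = 29 − 1 = 28.
φ(37) = 37 − 1 = 36.
Since φ is multiplicative, φ(241425) = 6 · 20 · 28 · 36 = 120960.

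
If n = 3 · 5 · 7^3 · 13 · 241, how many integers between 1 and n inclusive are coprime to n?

φ(3) = 3 − 1 = 2.
φ(5) = 5 − 1 = 4.
φ(7^3) = 7^3 − 7^2 = 343 − 49 = 294.
φ(13) = 13 − 1 = 12.
φ(241) = 241 − 1 = 240.
φ(16119285) = 2 × 4 × 294 × 12 × 240 = 6773760.

6773760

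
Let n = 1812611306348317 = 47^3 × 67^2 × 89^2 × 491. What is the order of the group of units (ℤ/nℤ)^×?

1724412032629440

φ(47^3) = 47^2·(47−1) = 2209·46 = 101614.
φ(67^2) = 67^2 − 67^1 = 4489 − 67 = 4422.
φ(89^2) = 89^2 − 89^1 = 7921 − 89 = 7832.
φ(491) = 491 − 1 = 490.
Multiply: 101614 · 4422 · 7832 · 490 = 1724412032629440.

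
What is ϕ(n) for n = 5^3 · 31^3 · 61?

φ(227156375) = 227156375 · (1 − 1/5) · (1 − 1/31) · (1 − 1/61)
       = 227156375 · 7200/9455 = 172980000.

172980000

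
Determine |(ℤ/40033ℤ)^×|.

31752

First factor: 40033 = 7**2 · 19 · 43.
φ(40033) = 40033 · (1 − 1/7) · (1 − 1/19) · (1 − 1/43)
       = 40033 · 4536/5719 = 31752.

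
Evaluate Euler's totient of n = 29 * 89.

φ(29) = 29 − 1 = 28.
φ(89) = 89 − 1 = 88.
Multiply: 28 · 88 = 2464.

2464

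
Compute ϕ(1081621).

950400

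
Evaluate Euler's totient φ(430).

168

First factor: 430 = 2 · 5 · 43.
φ(2) = 2 − 1 = 1.
φ(5) = 5 − 1 = 4.
φ(43) = 43 − 1 = 42.
φ(430) = 1 × 4 × 42 = 168.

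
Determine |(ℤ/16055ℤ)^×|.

11232

16055 = 5 * 13**2 * 19.
φ(5) = 5 − 1 = 4.
φ(13^2) = 13^2 − 13^1 = 169 − 13 = 156.
φ(19) = 19 − 1 = 18.
φ(16055) = 4 × 156 × 18 = 11232.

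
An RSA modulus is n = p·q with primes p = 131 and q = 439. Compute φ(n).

56940

For distinct primes, φ(pq) = (p−1)(q−1) = 130 × 438 = 56940.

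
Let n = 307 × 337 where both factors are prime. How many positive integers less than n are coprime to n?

102816

φ(103459) = 103459 · (1 − 1/307) · (1 − 1/337)
       = 103459 · 102816/103459 = 102816.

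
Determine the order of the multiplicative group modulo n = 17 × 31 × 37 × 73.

φ(17) = 17 − 1 = 16.
φ(31) = 31 − 1 = 30.
φ(37) = 37 − 1 = 36.
φ(73) = 73 − 1 = 72.
φ(1423427) = 16 × 30 × 36 × 72 = 1244160.

1244160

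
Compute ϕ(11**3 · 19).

φ(11^3) = 11^2·(11−1) = 121·10 = 1210.
φ(19) = 19 − 1 = 18.
Since φ is multiplicative, φ(25289) = 1210 · 18 = 21780.

21780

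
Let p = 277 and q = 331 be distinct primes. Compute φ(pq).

For distinct primes, φ(pq) = (p−1)(q−1) = 276 × 330 = 91080.

91080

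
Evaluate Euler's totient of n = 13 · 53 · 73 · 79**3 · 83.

φ(2058265754389) = 2058265754389 · (1 − 1/13) · (1 − 1/53) · (1 − 1/73) · (1 − 1/79) · (1 − 1/83)
       = 2058265754389 · 287359488/329797429 = 1793410564608.

1793410564608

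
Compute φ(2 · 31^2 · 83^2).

φ(2) = 2 − 1 = 1.
φ(31^2) = 31^1·(31−1) = 31·30 = 930.
φ(83^2) = 83^1·(83−1) = 83·82 = 6806.
φ(13240658) = 1 × 930 × 6806 = 6329580.

6329580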